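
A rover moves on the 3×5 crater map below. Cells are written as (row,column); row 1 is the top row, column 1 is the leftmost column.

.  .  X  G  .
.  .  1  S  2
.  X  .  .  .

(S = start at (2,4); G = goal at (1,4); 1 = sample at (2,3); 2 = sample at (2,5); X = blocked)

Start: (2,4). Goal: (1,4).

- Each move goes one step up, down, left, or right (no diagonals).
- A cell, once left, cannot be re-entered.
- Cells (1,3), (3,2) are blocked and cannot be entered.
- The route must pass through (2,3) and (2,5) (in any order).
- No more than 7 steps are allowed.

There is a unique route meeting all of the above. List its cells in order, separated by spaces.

(2,4) (2,3) (3,3) (3,4) (3,5) (2,5) (1,5) (1,4)

The 7-move cap with required stops at (2,3), (2,5) leaves no slack for detours.
Route from (2,4): left 1 to (2,3), down 1 to (3,3), right 2 to (3,5), up 2 to (1,5), left 1 to (1,4) — 7 moves in all.
Check: all required cells visited; 7 ≤ 7 moves.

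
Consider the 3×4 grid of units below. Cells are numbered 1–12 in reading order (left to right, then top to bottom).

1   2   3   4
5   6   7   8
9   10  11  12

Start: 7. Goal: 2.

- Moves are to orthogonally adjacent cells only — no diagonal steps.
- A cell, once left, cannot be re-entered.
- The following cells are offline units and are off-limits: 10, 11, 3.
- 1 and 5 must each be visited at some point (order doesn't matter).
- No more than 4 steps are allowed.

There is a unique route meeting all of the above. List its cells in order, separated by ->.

The budget equals the shortest possible length, so every move has to be on a shortest route through the required cells.
Route from 7: 2× left (reaching 5), up to 1, right to 2 — 4 moves in all.
Check: all required cells visited; 4 ≤ 4 moves.

7 -> 6 -> 5 -> 1 -> 2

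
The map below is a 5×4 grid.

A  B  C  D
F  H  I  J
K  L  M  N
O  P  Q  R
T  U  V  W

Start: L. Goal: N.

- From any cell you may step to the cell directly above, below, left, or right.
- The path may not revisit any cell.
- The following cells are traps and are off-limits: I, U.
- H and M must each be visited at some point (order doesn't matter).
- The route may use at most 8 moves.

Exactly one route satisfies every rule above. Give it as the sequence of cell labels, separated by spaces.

The 8-move cap with required stops at H, M leaves no slack for detours.
Route from L: up 1 to H, left 1 to F, down 2 to O, right 2 to Q, up 1 to M, right 1 to N — 8 moves in all.
Check: all required cells visited; 8 ≤ 8 moves.

L H F K O P Q M N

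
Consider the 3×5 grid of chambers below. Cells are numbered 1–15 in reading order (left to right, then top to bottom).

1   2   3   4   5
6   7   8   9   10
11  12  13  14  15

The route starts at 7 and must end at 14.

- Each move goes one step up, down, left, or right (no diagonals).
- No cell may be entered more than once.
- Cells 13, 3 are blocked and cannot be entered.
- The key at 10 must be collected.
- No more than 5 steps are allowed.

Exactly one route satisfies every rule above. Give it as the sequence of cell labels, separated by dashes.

7 - 8 - 9 - 10 - 15 - 14

The budget equals the shortest possible length, so every move has to be on a shortest route through the required cells.
Route from 7: right 3 to 10, down 1 to 15, left 1 to 14 — 5 moves in all.
Check: all required cells visited; 5 ≤ 5 moves.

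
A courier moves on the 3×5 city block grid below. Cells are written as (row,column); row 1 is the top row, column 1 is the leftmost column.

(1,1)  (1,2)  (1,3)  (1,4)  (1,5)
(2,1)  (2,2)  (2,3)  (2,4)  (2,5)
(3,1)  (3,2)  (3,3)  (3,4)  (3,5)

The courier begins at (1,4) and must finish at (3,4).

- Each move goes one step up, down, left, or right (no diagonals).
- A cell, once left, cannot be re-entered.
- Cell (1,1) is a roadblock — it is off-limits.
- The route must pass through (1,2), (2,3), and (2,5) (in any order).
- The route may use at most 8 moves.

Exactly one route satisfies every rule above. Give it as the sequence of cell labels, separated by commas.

(1,4), (1,3), (1,2), (2,2), (2,3), (2,4), (2,5), (3,5), (3,4)

The budget equals the shortest possible length, so every move has to be on a shortest route through the required cells.
Route from (1,4): left 2 to (1,2), down 1 to (2,2), right 3 to (2,5), down 1 to (3,5), left 1 to (3,4) — 8 moves in all.
Check: all required cells visited; 8 ≤ 8 moves.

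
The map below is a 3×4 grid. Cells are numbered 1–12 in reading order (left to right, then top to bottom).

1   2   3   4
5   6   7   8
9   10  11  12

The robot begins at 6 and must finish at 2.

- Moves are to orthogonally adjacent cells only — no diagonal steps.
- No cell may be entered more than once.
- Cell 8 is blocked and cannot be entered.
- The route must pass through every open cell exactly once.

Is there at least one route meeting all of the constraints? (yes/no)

Cell 4 has only one open neighbour but is neither the start nor the goal, so a Hamiltonian route would have to both enter and leave it through the same neighbour — impossible without revisiting.

no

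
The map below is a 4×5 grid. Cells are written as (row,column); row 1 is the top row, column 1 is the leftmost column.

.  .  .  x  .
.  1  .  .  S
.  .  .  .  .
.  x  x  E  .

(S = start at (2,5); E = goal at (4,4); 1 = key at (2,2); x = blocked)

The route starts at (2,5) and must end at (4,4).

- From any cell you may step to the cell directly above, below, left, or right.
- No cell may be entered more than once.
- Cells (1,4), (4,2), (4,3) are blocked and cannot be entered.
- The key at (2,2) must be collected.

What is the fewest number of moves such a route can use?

7

Any route passes through (2,2) somewhere between (2,5) and (4,4). Summing Manhattan distances along the two legs ((2,5) → (2,2) → (4,4)) gives a lower bound of 3 + 4 = 7 moves.
A route of 7 moves achieves this: (2,5) → (2,4) → (2,3) → (2,2) → (3,2) → (3,3) → (3,4) → (4,4).
Since 7 matches the lower bound, it is optimal.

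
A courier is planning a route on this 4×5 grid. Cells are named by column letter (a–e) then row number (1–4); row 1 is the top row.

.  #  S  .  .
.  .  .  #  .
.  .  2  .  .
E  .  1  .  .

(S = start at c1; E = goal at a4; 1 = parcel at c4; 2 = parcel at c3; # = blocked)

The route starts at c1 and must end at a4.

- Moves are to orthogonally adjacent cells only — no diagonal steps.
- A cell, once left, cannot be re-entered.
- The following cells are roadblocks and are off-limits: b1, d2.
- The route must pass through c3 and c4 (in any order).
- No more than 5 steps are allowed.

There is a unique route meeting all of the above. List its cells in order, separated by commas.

The budget equals the shortest possible length, so every move has to be on a shortest route through the required cells.
Route from c1: 3× down (reaching c4), 2× left (reaching a4) — 5 moves in all.
Check: all required cells visited; 5 ≤ 5 moves.

c1, c2, c3, c4, b4, a4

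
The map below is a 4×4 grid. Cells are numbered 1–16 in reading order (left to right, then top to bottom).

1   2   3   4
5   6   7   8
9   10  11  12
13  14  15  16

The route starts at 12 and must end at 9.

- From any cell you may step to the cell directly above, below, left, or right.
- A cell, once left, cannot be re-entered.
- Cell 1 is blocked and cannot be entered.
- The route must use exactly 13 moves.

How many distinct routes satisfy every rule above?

2

Need simple routes of exactly 13 moves from 12 to 9 (Manhattan distance 3, so 5 moves are spent on a detour and 5 undoing it).
Enumerating: 12 16 15 11 7 8 4 3 2 6 10 14 13 9 | 12 16 15 14 10 11 7 8 4 3 2 6 5 9.
That gives 2 routes.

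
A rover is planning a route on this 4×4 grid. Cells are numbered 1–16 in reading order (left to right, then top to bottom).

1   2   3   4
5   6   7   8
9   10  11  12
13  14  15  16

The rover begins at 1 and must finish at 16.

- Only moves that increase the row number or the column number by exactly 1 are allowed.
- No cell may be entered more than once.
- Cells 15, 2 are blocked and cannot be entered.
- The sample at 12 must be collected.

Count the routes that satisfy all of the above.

A right/down-only route from 1 to 16 makes exactly 3 down-moves and 3 right-moves in some order.
With no other constraints that would be C(6,3) = 20 routes.
Split at 12 and multiply the segment counts (each segment already excludes blocked cells): 1→12: 4; 12→16: 1; product = 4.
That gives 4 routes.

4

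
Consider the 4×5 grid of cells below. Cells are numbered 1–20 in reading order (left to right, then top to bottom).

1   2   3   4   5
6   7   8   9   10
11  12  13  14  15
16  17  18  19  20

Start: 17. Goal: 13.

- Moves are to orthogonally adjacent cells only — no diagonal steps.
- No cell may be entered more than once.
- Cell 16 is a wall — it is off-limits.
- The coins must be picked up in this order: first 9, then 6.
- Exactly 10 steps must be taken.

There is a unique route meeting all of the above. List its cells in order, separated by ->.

17 -> 18 -> 19 -> 14 -> 9 -> 8 -> 7 -> 6 -> 11 -> 12 -> 13

The waypoints must appear in the order 9, 6, with no cell reused.
Route from 17: 2× right (reaching 19), 2× up (reaching 9), 3× left (reaching 6), down to 11, 2× right (reaching 13) — 10 moves in all.
Check: order respected (9 at step 4, 6 at step 7); 10 moves as required.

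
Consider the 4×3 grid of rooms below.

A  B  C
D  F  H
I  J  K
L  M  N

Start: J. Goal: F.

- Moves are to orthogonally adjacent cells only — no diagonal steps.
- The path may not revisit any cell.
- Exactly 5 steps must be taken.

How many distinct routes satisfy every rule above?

4

Need simple routes of exactly 5 moves from J to F (Manhattan distance 1, so 2 moves are spent on a detour and 2 undoing it).
Enumerating: J M L I D F | J M N K H F | J I D A B F | J K H C B F.
That gives 4 routes.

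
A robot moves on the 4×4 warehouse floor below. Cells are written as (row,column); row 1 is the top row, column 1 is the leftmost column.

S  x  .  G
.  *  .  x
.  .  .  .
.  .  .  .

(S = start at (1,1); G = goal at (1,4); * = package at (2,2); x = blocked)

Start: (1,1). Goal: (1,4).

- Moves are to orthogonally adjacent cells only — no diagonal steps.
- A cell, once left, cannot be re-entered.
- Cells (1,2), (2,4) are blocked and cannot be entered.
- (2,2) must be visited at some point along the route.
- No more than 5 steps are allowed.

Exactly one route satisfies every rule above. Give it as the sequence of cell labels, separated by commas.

The budget equals the shortest possible length, so every move has to be on a shortest route through the required cells.
Route from (1,1): down 1 to (2,1), right 2 to (2,3), up 1 to (1,3), right 1 to (1,4) — 5 moves in all.
Check: all required cells visited; 5 ≤ 5 moves.

(1,1), (2,1), (2,2), (2,3), (1,3), (1,4)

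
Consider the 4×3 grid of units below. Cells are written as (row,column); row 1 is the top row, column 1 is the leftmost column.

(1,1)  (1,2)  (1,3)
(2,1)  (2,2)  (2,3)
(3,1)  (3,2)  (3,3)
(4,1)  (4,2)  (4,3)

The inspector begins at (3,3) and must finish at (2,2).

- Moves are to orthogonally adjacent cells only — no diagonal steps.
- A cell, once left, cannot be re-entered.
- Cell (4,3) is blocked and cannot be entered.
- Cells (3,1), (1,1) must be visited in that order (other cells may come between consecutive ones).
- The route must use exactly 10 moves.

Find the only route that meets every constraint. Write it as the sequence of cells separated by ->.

The waypoints must appear in the order (3,1), (1,1), with no cell reused.
Route from (3,3): left 1 to (3,2), down 1 to (4,2), left 1 to (4,1), up 3 to (1,1), right 2 to (1,3), down 1 to (2,3), left 1 to (2,2) — 10 moves in all.
Check: order respected ((3,1) at step 4, (1,1) at step 6); 10 moves as required.

(3,3) -> (3,2) -> (4,2) -> (4,1) -> (3,1) -> (2,1) -> (1,1) -> (1,2) -> (1,3) -> (2,3) -> (2,2)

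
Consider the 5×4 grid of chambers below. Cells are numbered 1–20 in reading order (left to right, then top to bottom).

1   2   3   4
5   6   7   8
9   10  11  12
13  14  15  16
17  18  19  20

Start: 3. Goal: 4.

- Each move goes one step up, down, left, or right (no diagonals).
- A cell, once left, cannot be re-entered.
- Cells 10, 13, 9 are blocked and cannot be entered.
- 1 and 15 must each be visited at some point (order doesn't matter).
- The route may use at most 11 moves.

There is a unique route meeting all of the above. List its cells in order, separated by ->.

3 -> 2 -> 1 -> 5 -> 6 -> 7 -> 11 -> 15 -> 16 -> 12 -> 8 -> 4

The budget equals the shortest possible length, so every move has to be on a shortest route through the required cells.
Route from 3: 2× left (reaching 1), down to 5, 2× right (reaching 7), 2× down (reaching 15), right to 16, 3× up (reaching 4) — 11 moves in all.
Check: all required cells visited; 11 ≤ 11 moves.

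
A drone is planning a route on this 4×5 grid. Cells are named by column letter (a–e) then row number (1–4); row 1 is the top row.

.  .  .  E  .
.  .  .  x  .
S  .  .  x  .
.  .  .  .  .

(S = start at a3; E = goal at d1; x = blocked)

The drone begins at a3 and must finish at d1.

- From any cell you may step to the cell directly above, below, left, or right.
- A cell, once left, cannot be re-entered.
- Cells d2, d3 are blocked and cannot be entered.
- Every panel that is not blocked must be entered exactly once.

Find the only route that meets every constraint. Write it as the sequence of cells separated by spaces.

Need to visit all 18 open cells exactly once, starting at a3 and ending at d1.
Route from a3: down to a4, right to b4, 2× up (reaching b2), left to a2, up to a1, 2× right (reaching c1), 3× down (reaching c4), 2× right (reaching e4), 3× up (reaching e1), left to d1 — 17 moves in all.
Check: all 18 open cells covered.

a3 a4 b4 b3 b2 a2 a1 b1 c1 c2 c3 c4 d4 e4 e3 e2 e1 d1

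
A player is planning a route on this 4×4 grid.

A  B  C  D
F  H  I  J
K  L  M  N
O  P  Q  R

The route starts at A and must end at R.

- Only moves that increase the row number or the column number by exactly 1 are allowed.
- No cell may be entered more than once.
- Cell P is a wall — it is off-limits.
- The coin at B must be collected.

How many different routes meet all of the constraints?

9

A right/down-only route from A to R makes exactly 3 down-moves and 3 right-moves in some order.
With no other constraints that would be C(6,3) = 20 routes.
Split at B and multiply the segment counts (each segment already excludes blocked cells): A→B: 1; B→R: 9; product = 9.
That gives 9 routes.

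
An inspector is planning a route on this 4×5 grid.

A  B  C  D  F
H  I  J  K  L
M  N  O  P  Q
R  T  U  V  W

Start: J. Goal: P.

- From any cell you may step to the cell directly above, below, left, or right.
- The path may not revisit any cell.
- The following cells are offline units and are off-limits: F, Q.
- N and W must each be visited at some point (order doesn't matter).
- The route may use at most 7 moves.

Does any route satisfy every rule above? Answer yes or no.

no

W must be visited but has only one open neighbour (V), and it is neither the start nor the goal — the route would have to enter and leave through V, re-entering it.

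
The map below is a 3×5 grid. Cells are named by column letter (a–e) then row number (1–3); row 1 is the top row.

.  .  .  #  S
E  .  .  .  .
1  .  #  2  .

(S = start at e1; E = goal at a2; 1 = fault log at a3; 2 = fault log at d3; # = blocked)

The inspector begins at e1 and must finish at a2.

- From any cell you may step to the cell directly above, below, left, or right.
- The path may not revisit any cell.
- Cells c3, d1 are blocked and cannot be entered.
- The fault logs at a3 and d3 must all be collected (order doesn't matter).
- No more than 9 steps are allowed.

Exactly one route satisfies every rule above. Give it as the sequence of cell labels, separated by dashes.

e1 - e2 - e3 - d3 - d2 - c2 - b2 - b3 - a3 - a2

Any route must reach a3 and d3 and still end at a2 within 9 moves, so the order of the required stops is forced.
Route from e1: 2× down (reaching e3), left to d3, up to d2, 2× left (reaching b2), down to b3, left to a3, up to a2 — 9 moves in all.
Check: all required cells visited; 9 ≤ 9 moves.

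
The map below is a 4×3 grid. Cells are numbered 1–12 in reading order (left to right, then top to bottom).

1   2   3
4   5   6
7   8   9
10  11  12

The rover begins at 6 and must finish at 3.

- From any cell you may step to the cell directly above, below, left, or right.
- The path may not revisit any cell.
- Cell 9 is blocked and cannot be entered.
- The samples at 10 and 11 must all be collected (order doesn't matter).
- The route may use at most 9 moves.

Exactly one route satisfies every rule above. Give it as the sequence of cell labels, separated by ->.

The 9-move cap with required stops at 10, 11 leaves no slack for detours.
Route from 6: left 1 to 5, down 2 to 11, left 1 to 10, up 3 to 1, right 2 to 3 — 9 moves in all.
Check: all required cells visited; 9 ≤ 9 moves.

6 -> 5 -> 8 -> 11 -> 10 -> 7 -> 4 -> 1 -> 2 -> 3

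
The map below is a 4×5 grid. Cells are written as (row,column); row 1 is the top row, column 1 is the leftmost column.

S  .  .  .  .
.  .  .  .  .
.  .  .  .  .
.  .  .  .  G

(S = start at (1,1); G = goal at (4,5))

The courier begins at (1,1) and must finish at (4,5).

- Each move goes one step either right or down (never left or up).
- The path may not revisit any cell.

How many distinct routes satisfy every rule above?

A right/down-only route from (1,1) to (4,5) makes exactly 3 down-moves and 4 right-moves in some order.
With no other constraints that would be C(7,3) = 35 routes.
That gives 35 routes.

35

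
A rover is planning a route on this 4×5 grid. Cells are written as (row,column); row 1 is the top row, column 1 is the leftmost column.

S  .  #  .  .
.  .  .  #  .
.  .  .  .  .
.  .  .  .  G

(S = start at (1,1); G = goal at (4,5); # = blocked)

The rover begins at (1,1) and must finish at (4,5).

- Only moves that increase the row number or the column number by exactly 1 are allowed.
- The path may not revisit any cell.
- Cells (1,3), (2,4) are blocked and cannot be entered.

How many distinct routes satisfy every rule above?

19

A right/down-only route from (1,1) to (4,5) makes exactly 3 down-moves and 4 right-moves in some order.
With no other constraints that would be C(7,3) = 35 routes.
Subtract routes through each blocked cell (inclusion–exclusion for overlaps): − through (1,3): 10 − through (2,4): 12 + through (1,3)&(2,4): 6 → 19.
That gives 19 routes.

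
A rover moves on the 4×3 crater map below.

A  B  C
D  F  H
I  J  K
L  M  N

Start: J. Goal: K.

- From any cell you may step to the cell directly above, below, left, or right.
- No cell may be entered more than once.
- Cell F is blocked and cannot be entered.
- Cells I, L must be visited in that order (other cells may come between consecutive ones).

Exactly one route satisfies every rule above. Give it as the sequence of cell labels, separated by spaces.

The waypoints must appear in the order I, L, with no cell reused.
Route from J: left to I, down to L, 2× right (reaching N), up to K — 5 moves in all.
Check: order respected (I at step 1, L at step 2).

J I L M N K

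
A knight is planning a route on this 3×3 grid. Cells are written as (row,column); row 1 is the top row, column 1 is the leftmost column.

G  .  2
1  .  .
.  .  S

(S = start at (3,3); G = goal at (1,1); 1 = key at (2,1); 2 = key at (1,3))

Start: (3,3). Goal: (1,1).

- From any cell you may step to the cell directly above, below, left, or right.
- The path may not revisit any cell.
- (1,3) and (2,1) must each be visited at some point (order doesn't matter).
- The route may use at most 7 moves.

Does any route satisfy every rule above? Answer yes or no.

yes

One route that works: (3,3) → (2,3) → (1,3) → (1,2) → (2,2) → (2,1) → (1,1).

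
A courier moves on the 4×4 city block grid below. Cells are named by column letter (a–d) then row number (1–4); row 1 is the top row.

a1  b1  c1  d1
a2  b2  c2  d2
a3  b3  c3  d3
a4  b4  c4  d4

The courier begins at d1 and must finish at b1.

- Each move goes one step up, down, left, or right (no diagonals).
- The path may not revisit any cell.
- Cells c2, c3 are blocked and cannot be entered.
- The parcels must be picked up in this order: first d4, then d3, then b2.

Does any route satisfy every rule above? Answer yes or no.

no

Ignoring the required order, 6 revisit-free routes from d1 to b1 pass through all of d4, d3, and b2; the waypoint orders that occur are d3 → d4 → b2 (6) — never d4 → d3 → b2.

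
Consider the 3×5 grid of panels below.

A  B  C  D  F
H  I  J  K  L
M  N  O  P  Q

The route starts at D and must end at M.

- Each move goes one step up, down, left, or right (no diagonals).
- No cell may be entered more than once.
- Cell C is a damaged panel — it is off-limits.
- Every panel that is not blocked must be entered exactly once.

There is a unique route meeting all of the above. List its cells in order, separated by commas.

D, F, L, Q, P, K, J, O, N, I, B, A, H, M

Need to visit all 14 open cells exactly once, starting at D and ending at M.
Cell Q has only two open neighbours (L and P), so the path must pass straight through it: one of those is the cell it's entered from and the other is where it exits.
Route from D: right to F, 2× down (reaching Q), left to P, up to K, left to J, down to O, left to N, 2× up (reaching B), left to A, 2× down (reaching M) — 13 moves in all.
Check: all 14 open cells covered.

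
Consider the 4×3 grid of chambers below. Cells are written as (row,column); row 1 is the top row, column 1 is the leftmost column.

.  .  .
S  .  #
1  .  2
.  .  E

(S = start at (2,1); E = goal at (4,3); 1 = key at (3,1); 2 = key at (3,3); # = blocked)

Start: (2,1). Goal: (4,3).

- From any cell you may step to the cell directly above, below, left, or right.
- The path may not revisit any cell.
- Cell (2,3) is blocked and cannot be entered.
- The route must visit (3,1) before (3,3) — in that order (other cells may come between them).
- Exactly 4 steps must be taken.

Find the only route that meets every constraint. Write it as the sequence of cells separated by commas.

The waypoints must appear in the order (3,1), (3,3), with no cell reused.
Route from (2,1): down 1 to (3,1), right 2 to (3,3), down 1 to (4,3) — 4 moves in all.
Check: order respected (1 at step 1, 2 at step 3); 4 moves as required.

(2,1), (3,1), (3,2), (3,3), (4,3)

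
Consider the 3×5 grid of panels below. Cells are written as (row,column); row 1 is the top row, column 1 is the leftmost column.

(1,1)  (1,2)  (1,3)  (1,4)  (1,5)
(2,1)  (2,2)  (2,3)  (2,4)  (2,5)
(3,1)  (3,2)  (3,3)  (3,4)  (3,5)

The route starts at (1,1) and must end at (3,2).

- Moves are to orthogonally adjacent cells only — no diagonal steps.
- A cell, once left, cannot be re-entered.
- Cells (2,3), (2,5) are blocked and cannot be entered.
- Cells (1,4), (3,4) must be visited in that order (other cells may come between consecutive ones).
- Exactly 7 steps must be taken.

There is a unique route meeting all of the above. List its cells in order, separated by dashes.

(1,1) - (1,2) - (1,3) - (1,4) - (2,4) - (3,4) - (3,3) - (3,2)

The waypoints must appear in the order (1,4), (3,4), with no cell reused.
Route from (1,1): 3× right (reaching (1,4)), 2× down (reaching (3,4)), 2× left (reaching (3,2)) — 7 moves in all.
Check: order respected ((1,4) at step 3, (3,4) at step 5); 7 moves as required.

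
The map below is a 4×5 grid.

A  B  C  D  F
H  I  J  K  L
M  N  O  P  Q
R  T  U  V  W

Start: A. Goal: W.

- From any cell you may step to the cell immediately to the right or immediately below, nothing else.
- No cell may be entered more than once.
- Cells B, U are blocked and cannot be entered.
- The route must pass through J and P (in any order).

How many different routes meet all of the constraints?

4

A right/down-only route from A to W makes exactly 3 down-moves and 4 right-moves in some order.
With no other constraints that would be C(7,3) = 35 routes.
A monotone route can only reach the required cells in the order J, P, so split there and multiply the segment counts (each segment already excludes blocked cells): A→J: 1; J→P: 2; P→W: 2; product = 4.
That gives 4 routes.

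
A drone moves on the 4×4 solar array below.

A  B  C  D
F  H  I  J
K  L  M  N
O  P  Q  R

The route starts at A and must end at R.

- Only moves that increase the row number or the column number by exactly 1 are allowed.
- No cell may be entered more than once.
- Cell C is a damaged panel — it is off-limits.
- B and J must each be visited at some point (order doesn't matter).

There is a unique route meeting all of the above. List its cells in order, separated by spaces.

Moves only go right or down, so the column and row indices never decrease.
Route from A: right 1 to B, down 1 to H, right 2 to J, down 2 to R — 6 moves in all.
Check: all required cells visited.

A B H I J N R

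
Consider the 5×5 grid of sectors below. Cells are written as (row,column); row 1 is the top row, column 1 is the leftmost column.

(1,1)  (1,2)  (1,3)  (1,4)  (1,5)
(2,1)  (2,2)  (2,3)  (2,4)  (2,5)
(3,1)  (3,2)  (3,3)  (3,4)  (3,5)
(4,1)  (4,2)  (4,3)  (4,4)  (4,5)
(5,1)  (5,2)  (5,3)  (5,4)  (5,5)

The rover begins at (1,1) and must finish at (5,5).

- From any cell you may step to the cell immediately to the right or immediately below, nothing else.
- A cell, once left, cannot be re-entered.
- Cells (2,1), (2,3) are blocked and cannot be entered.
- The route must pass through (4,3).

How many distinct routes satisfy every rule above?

6

A right/down-only route from (1,1) to (5,5) makes exactly 4 down-moves and 4 right-moves in some order.
With no other constraints that would be C(8,4) = 70 routes.
Split at (4,3) and multiply the segment counts (each segment already excludes blocked cells): (1,1)→(4,3): 2; (4,3)→(5,5): 3; product = 6.
That gives 6 routes.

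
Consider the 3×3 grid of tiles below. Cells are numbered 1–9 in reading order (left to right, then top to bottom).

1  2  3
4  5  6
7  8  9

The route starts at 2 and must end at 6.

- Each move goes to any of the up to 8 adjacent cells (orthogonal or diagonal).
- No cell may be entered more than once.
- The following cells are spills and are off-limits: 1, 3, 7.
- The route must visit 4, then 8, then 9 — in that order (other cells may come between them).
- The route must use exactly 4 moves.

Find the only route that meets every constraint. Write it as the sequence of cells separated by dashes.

The waypoints must appear in the order 4, 8, 9, with no cell reused.
Route from 2: down-left to 4, down-right to 8, right to 9, up to 6 — 4 moves in all.
Check: order respected (4 at step 1, 8 at step 2, 9 at step 3); 4 moves as required.

2 - 4 - 8 - 9 - 6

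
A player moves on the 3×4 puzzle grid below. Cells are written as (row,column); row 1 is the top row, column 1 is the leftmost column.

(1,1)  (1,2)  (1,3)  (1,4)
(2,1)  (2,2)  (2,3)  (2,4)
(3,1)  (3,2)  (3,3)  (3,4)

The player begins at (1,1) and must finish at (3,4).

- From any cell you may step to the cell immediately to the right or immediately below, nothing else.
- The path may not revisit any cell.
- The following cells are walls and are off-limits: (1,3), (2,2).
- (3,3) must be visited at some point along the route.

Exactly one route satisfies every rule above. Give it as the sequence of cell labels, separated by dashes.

(1,1) - (2,1) - (3,1) - (3,2) - (3,3) - (3,4)

Moves only go right or down, so the column and row indices never decrease.
Route from (1,1): 2× down (reaching (3,1)), 3× right (reaching (3,4)) — 5 moves in all.
Check: all required cells visited.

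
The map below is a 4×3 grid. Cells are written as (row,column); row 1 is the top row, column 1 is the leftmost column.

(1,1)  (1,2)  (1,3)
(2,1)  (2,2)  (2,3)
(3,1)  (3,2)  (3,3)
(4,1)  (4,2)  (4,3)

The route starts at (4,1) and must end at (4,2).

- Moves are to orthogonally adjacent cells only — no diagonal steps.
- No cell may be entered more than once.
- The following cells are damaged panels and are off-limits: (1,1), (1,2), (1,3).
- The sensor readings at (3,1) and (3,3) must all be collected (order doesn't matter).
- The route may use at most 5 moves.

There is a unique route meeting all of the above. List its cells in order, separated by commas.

The budget equals the shortest possible length, so every move has to be on a shortest route through the required cells.
Route from (4,1): up to (3,1), 2× right (reaching (3,3)), down to (4,3), left to (4,2) — 5 moves in all.
Check: all required cells visited; 5 ≤ 5 moves.

(4,1), (3,1), (3,2), (3,3), (4,3), (4,2)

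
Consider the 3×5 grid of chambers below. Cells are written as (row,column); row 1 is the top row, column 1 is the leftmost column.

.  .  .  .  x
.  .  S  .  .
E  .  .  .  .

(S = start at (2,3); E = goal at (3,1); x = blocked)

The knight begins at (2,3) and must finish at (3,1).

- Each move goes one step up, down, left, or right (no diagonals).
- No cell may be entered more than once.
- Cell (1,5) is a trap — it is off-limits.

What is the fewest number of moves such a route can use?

The Manhattan distance from (2,3) to (3,1) is |2−3| + |3−1| = 3, so at least 3 moves are needed.
A route of 3 moves achieves this: (2,3) → (3,3) → (3,2) → (3,1).
Since 3 matches the lower bound, it is optimal.

3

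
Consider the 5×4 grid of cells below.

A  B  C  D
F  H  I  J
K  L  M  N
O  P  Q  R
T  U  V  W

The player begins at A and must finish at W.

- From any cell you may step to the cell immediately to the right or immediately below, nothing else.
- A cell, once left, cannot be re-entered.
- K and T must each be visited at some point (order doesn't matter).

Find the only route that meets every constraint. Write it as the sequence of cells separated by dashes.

Moves only go right or down, so the column and row indices never decrease.
Route from A: down 4 to T, right 3 to W — 7 moves in all.
Check: all required cells visited.

A - F - K - O - T - U - V - W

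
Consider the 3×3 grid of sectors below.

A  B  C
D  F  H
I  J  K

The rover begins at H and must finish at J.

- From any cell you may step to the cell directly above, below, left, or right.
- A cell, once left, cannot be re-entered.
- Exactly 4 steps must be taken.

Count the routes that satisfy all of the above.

Need simple routes of exactly 4 moves from H to J (Manhattan distance 2, so 1 moves are spent on a detour and 1 undoing it).
Enumerating: H C B F J | H F D I J.
That gives 2 routes.

2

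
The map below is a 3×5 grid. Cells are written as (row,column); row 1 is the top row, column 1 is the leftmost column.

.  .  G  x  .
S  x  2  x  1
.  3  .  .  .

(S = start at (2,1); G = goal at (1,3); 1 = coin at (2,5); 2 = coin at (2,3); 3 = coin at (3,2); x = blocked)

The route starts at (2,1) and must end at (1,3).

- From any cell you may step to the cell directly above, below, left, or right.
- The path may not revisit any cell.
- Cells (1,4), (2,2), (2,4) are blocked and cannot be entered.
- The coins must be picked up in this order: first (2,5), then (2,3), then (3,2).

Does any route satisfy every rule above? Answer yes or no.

Even ignoring the required order, no revisit-free route from (2,1) to (1,3) manages to pass through all of (2,5), (2,3), and (3,2): branching out from (2,1), every path either misses one of them or, having collected them, can no longer reach (1,3) without re-entering a cell.

no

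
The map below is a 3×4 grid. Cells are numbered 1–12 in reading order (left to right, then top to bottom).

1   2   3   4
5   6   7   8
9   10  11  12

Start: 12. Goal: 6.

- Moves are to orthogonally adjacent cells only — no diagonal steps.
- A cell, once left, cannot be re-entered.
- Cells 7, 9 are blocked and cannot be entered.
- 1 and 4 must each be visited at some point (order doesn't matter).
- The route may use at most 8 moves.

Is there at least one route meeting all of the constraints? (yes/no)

yes

One route that works: 12 → 8 → 4 → 3 → 2 → 1 → 5 → 6.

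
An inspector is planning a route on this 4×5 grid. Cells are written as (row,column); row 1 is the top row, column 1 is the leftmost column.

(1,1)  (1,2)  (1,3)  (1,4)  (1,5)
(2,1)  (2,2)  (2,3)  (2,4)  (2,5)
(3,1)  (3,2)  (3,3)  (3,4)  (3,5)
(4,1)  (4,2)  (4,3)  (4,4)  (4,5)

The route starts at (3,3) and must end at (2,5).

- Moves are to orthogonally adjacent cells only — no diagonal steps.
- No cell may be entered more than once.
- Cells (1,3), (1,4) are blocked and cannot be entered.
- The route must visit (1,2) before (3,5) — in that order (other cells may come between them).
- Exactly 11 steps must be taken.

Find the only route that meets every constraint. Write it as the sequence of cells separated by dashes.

(3,3) - (3,2) - (3,1) - (2,1) - (1,1) - (1,2) - (2,2) - (2,3) - (2,4) - (3,4) - (3,5) - (2,5)

The waypoints must appear in the order (1,2), (3,5), with no cell reused.
Route from (3,3): 2× left (reaching (3,1)), 2× up (reaching (1,1)), right to (1,2), down to (2,2), 2× right (reaching (2,4)), down to (3,4), right to (3,5), up to (2,5) — 11 moves in all.
Check: order respected ((1,2) at step 5, (3,5) at step 10); 11 moves as required.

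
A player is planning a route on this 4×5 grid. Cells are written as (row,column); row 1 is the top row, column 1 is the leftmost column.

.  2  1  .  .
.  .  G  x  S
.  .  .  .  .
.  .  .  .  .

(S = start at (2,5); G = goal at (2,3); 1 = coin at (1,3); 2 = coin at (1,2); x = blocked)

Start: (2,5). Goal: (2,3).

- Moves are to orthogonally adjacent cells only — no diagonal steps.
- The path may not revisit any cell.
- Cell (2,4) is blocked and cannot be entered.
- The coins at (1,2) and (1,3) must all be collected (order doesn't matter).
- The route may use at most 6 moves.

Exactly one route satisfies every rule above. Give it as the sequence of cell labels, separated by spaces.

(2,5) (1,5) (1,4) (1,3) (1,2) (2,2) (2,3)

The budget equals the shortest possible length, so every move has to be on a shortest route through the required cells.
Route from (2,5): up to (1,5), 3× left (reaching (1,2)), down to (2,2), right to (2,3) — 6 moves in all.
Check: all required cells visited; 6 ≤ 6 moves.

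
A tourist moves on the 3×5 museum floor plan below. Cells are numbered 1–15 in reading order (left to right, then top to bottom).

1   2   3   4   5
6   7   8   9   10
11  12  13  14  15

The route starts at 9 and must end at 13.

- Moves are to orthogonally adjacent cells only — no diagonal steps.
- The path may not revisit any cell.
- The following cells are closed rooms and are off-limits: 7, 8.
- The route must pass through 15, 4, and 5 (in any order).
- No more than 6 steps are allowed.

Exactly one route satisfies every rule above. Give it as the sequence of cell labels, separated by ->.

9 -> 4 -> 5 -> 10 -> 15 -> 14 -> 13

Any route must reach 15, 4, and 5 and still end at 13 within 6 moves, so the order of the required stops is forced.
Route from 9: up to 4, right to 5, 2× down (reaching 15), 2× left (reaching 13) — 6 moves in all.
Check: all required cells visited; 6 ≤ 6 moves.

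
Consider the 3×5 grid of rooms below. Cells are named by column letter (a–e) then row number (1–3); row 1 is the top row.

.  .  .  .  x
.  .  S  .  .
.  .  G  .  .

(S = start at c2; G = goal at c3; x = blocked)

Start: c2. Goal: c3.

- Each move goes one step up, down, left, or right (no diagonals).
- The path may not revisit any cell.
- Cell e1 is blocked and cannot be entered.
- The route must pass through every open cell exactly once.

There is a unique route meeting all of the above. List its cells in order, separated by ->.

c2 -> b2 -> b3 -> a3 -> a2 -> a1 -> b1 -> c1 -> d1 -> d2 -> e2 -> e3 -> d3 -> c3

Need to visit all 14 open cells exactly once, starting at c2 and ending at c3.
Cell a1 has only two open neighbours (a2 and b1), so the path must pass straight through it: one of those is the cell it's entered from and the other is where it exits.
Route from c2: left to b2, down to b3, left to a3, 2× up (reaching a1), 3× right (reaching d1), down to d2, right to e2, down to e3, 2× left (reaching c3) — 13 moves in all.
Check: all 14 open cells covered.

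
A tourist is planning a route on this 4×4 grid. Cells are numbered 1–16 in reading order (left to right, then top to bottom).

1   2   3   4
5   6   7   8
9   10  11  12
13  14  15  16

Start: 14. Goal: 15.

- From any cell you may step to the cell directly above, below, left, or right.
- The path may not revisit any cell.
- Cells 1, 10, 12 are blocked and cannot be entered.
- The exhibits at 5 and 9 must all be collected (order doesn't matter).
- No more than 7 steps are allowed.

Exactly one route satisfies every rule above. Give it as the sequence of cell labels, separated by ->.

The 7-move cap with required stops at 5, 9 leaves no slack for detours.
Route from 14: left 1 to 13, up 2 to 5, right 2 to 7, down 2 to 15 — 7 moves in all.
Check: all required cells visited; 7 ≤ 7 moves.

14 -> 13 -> 9 -> 5 -> 6 -> 7 -> 11 -> 15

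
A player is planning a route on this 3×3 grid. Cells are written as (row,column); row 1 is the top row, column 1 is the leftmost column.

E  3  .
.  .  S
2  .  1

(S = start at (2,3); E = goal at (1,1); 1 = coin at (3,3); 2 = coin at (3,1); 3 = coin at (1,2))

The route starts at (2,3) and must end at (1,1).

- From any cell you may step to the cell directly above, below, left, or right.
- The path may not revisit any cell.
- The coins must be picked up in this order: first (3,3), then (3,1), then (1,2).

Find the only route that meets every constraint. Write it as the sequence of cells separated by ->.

(2,3) -> (3,3) -> (3,2) -> (3,1) -> (2,1) -> (2,2) -> (1,2) -> (1,1)

The waypoints must appear in the order (3,3), (3,1), (1,2), with no cell reused.
Route from (2,3): down to (3,3), 2× left (reaching (3,1)), up to (2,1), right to (2,2), up to (1,2), left to (1,1) — 7 moves in all.
Check: order respected (1 at step 1, 2 at step 3, 3 at step 6).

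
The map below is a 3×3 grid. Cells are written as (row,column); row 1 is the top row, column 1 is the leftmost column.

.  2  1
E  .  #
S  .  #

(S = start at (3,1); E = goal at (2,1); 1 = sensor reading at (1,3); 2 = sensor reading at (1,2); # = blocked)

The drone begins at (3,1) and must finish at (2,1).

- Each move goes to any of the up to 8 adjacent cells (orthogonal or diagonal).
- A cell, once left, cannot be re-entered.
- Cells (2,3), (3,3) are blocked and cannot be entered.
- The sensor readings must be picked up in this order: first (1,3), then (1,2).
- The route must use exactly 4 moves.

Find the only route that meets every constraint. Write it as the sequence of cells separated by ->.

The waypoints must appear in the order (1,3), (1,2), with no cell reused.
Route from (3,1): 2× up-right (reaching (1,3)), left to (1,2), down-left to (2,1) — 4 moves in all.
Check: order respected (1 at step 2, 2 at step 3); 4 moves as required.

(3,1) -> (2,2) -> (1,3) -> (1,2) -> (2,1)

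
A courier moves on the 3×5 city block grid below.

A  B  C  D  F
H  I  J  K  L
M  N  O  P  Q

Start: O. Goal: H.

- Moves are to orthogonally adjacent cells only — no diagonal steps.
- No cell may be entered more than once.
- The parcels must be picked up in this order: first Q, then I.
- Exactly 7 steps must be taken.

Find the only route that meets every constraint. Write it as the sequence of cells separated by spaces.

The waypoints must appear in the order Q, I, with no cell reused.
Route from O: right 2 to Q, up 1 to L, left 4 to H — 7 moves in all.
Check: order respected (Q at step 2, I at step 6); 7 moves as required.

O P Q L K J I H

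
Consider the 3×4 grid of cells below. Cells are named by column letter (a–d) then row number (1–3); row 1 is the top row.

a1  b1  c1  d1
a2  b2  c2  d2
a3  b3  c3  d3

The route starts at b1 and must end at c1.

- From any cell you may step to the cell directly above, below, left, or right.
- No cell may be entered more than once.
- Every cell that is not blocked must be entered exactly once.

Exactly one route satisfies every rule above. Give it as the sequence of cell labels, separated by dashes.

b1 - a1 - a2 - a3 - b3 - b2 - c2 - c3 - d3 - d2 - d1 - c1

Need to visit all 12 open cells exactly once, starting at b1 and ending at c1.
Cell d3 has only two open neighbours (d2 and c3), so the path must pass straight through it: one of those is the cell it's entered from and the other is where it exits.
Route from b1: left 1 to a1, down 2 to a3, right 1 to b3, up 1 to b2, right 1 to c2, down 1 to c3, right 1 to d3, up 2 to d1, left 1 to c1 — 11 moves in all.
Check: all 12 open cells covered.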